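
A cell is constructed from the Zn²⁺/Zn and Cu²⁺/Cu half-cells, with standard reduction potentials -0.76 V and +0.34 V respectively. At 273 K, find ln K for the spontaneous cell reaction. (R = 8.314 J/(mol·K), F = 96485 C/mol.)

E°_cell = +0.34 − (-0.76) = 1.10 V, with n = 2 electrons transferred.
At equilibrium E = 0, so the Nernst equation gives ln K = nFE°/RT = (2)(96485)(1.10)/((8.314)(273)) = 93.52.

ln K = 93.5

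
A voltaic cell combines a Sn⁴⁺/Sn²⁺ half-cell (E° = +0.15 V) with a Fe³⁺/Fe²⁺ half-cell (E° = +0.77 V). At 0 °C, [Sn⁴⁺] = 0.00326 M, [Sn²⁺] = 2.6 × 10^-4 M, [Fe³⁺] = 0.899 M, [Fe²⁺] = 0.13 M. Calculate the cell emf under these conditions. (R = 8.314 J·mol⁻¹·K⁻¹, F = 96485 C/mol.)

0.636 V

The Fe³⁺/Fe²⁺ couple has the higher reduction potential and acts as the cathode, so E°_cell = +0.77 − (+0.15) = 0.62 V.
Balancing electrons gives n = 2; the reaction quotient is Q = [Sn⁴⁺]·[Fe²⁺]^2/([Sn²⁺]·[Fe³⁺]^2) = 0.262.
E = E° − (RT/nF) ln Q = 0.62 − (8.314×273)/(2×96485) × (-1.339) = 0.620 + 0.016 = 0.636 V.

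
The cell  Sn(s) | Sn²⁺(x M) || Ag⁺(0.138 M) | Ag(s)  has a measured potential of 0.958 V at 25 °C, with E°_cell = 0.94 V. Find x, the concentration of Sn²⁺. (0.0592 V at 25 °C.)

0.0047 M

From the Nernst equation, log Q = n(E° − E)/0.0592 = 2(0.94 − 0.958)/0.0592 = -0.608, so Q = 0.247.
With Q = [Sn²⁺]/[Ag⁺]^2 and the known concentrations, [Sn²⁺] in the numerator gives [Sn²⁺] = 0.0047 M.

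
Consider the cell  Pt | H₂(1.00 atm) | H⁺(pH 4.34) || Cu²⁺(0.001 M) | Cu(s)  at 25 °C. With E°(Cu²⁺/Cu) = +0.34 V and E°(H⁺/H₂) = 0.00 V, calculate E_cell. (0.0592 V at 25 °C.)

The Cu²⁺/Cu couple is the cathode, so E°_cell = 0.34 V; n = 2.
[H⁺] = 10^(−4.34) = 4.6 × 10^-5 M, and Q = [H⁺]^2 / ([Cu²⁺]·P(H₂)) = 2.09 × 10^-6.
E = E° − (0.0592/2) log Q = 0.34 − (0.0592/2)(-5.680) = 0.508 V.

0.51 V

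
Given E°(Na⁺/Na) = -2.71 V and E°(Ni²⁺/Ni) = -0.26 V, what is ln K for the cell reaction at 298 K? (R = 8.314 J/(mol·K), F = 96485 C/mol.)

ln K = 190.8

E°_cell = -0.26 − (-2.71) = 2.45 V, with n = 2 electrons transferred.
At equilibrium E = 0, so the Nernst equation gives ln K = nFE°/RT = (2)(96485)(2.45)/((8.314)(298)) = 190.82.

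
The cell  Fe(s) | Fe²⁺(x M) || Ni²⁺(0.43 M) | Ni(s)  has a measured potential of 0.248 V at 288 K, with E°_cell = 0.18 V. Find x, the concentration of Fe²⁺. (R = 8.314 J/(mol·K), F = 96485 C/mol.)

From the Nernst equation, ln Q = nF(E° − E)/RT = 2×96485×(0.18 − 0.248)/(8.314×288) = -5.480, so Q = 0.00417.
With Q = [Fe²⁺]/[Ni²⁺] and the known concentrations, [Fe²⁺] in the numerator gives [Fe²⁺] = 0.0018 M.

0.0018 M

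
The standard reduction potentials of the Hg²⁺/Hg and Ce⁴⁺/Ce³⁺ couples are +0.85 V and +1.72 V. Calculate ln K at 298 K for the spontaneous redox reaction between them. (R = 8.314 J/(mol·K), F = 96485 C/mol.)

E°_cell = +1.72 − (+0.85) = 0.87 V, with n = 2 electrons transferred.
At equilibrium E = 0, so the Nernst equation gives ln K = nFE°/RT = (2)(96485)(0.87)/((8.314)(298)) = 67.76.

ln K = 67.8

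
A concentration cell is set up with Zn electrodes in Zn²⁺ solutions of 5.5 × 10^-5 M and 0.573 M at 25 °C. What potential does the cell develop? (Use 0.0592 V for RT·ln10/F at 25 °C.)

0.12 V

Both half-cells are Zn²⁺/Zn, so E°_cell = 0. The concentrated side is the cathode; the cell reaction moves Zn²⁺ from high to low concentration with n = 2.
Q = [Zn²⁺]_dilute/[Zn²⁺]_conc = 5.5 × 10^-5/0.573 = 9.6 × 10^-5.
E = 0 − (0.0592/2) log Q = −(0.0592/2)(-4.018) = 0.1189 V.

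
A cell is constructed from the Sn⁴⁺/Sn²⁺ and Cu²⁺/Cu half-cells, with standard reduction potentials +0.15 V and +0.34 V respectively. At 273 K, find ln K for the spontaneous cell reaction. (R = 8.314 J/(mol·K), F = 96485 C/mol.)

ln K = 16.2

E°_cell = +0.34 − (+0.15) = 0.19 V, with n = 2 electrons transferred.
At equilibrium E = 0, so the Nernst equation gives ln K = nFE°/RT = (2)(96485)(0.19)/((8.314)(273)) = 16.15.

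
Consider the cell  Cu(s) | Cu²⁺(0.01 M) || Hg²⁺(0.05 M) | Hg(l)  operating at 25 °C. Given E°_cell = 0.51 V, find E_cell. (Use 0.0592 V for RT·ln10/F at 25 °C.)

0.531 V

Balancing electrons gives n = 2; the reaction quotient is Q = [Cu²⁺]/[Hg²⁺] = 0.200.
At 25 °C, E = E° − (0.0592/n) log Q = 0.51 − (0.0592/2)(-0.699) = 0.510 + 0.021 = 0.531 V.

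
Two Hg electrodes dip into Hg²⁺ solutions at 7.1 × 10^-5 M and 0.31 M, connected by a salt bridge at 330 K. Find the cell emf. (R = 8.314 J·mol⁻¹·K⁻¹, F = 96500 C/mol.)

Both half-cells are Hg²⁺/Hg, so E°_cell = 0. The concentrated side is the cathode; the cell reaction moves Hg²⁺ from high to low concentration with n = 2.
Q = [Hg²⁺]_dilute/[Hg²⁺]_conc = 7.1 × 10^-5/0.31 = 2.29 × 10^-4.
E = 0 − (RT/nF) ln Q = −((8.314×330)/(2×96500))(-8.382) = 0.1192 V.

0.12 V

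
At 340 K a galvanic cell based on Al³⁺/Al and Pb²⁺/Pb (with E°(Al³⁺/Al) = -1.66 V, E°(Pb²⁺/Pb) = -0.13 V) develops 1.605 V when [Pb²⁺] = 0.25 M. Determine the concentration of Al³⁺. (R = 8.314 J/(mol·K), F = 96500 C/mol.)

5.8 × 10^-5 M

From the Nernst equation, ln Q = nF(E° − E)/RT = 6×96500×(1.53 − 1.605)/(8.314×340) = -15.362, so Q = 2.13 × 10^-7.
With Q = [Al³⁺]^2/[Pb²⁺]^3 and the known concentrations, [Al³⁺]^2 in the numerator gives [Al³⁺] = 5.8 × 10^-5 M.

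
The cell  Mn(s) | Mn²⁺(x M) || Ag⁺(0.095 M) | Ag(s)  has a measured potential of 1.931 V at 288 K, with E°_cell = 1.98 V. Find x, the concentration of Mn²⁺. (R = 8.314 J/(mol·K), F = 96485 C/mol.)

0.47 M

From the Nernst equation, ln Q = nF(E° − E)/RT = 2×96485×(1.98 − 1.931)/(8.314×288) = 3.949, so Q = 51.9.
With Q = [Mn²⁺]/[Ag⁺]^2 and the known concentrations, [Mn²⁺] in the numerator gives [Mn²⁺] = 0.47 M.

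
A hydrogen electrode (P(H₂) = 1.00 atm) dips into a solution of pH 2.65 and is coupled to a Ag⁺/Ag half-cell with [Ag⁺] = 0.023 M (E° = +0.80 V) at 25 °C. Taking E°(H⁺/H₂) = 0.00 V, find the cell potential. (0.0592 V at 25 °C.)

0.86 V

The Ag⁺/Ag couple is the cathode, so E°_cell = 0.80 V; n = 2.
[H⁺] = 10^(−2.65) = 0.0022 M, and Q = [H⁺]^2 / ([Ag⁺]^2·P(H₂)) = 0.00947.
E = E° − (0.0592/2) log Q = 0.80 − (0.0592/2)(-2.023) = 0.860 V.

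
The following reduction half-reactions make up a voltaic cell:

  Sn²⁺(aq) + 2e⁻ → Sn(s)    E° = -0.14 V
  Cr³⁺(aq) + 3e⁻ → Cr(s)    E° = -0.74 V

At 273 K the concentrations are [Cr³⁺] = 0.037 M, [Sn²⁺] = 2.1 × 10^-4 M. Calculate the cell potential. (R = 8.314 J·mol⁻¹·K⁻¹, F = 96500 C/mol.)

The Sn²⁺/Sn couple has the higher reduction potential and acts as the cathode, so E°_cell = -0.14 − (-0.74) = 0.60 V.
Balancing electrons gives n = 6; the reaction quotient is Q = [Cr³⁺]^2/[Sn²⁺]^3 = 1.48 × 10^8.
E = E° − (RT/nF) ln Q = 0.60 − (8.314×273)/(6×96500) × (18.812) = 0.600 − 0.074 = 0.526 V.

0.526 V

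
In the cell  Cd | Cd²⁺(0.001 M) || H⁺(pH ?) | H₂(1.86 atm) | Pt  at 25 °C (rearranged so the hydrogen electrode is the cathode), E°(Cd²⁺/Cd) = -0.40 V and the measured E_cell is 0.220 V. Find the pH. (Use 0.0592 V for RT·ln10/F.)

pH = 4.41

E°_cell = 0.40 V and n = 2.
log Q = n(E° − E)/0.0592 = 2×(0.40 − 0.220)/0.0592 = 6.081.
With Q = [Cd²⁺]·P(H₂) / [H⁺]^2, solving for [H⁺] gives log[H⁺] = -4.406, so pH = 4.41.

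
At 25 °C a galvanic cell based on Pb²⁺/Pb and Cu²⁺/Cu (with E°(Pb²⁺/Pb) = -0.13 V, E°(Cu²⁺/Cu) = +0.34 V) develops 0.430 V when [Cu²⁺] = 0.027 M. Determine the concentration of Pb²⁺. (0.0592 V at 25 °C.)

From the Nernst equation, log Q = n(E° − E)/0.0592 = 2(0.47 − 0.430)/0.0592 = 1.351, so Q = 22.5.
With Q = [Pb²⁺]/[Cu²⁺] and the known concentrations, [Pb²⁺] in the numerator gives [Pb²⁺] = 0.61 M.

0.61 M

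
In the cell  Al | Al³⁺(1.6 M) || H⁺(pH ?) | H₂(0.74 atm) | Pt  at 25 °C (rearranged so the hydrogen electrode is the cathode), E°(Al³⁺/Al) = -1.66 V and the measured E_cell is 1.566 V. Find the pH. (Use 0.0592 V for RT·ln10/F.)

pH = 1.59

E°_cell = 1.66 V and n = 6.
log Q = n(E° − E)/0.0592 = 6×(1.66 − 1.566)/0.0592 = 9.527.
With Q = [Al³⁺]^2·P(H₂)^3 / [H⁺]^6, solving for [H⁺] gives log[H⁺] = -1.585, so pH = 1.59.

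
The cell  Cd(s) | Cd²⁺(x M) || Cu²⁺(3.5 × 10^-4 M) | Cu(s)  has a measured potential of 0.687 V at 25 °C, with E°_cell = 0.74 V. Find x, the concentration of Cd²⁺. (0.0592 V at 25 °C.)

From the Nernst equation, log Q = n(E° − E)/0.0592 = 2(0.74 − 0.687)/0.0592 = 1.791, so Q = 61.7.
With Q = [Cd²⁺]/[Cu²⁺] and the known concentrations, [Cd²⁺] in the numerator gives [Cd²⁺] = 0.022 M.

0.022 M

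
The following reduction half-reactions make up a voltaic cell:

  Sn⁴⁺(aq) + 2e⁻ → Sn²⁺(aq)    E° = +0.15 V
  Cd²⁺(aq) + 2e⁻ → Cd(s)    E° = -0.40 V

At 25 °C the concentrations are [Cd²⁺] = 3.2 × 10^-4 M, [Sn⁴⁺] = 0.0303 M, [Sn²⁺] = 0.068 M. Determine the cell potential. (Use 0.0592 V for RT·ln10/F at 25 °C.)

The Sn⁴⁺/Sn²⁺ couple has the higher reduction potential and acts as the cathode, so E°_cell = +0.15 − (-0.40) = 0.55 V.
Balancing electrons gives n = 2; the reaction quotient is Q = [Cd²⁺]·[Sn²⁺]/[Sn⁴⁺] = 7.18 × 10^-4.
At 25 °C, E = E° − (0.0592/n) log Q = 0.55 − (0.0592/2)(-3.144) = 0.550 + 0.093 = 0.643 V.

0.643 V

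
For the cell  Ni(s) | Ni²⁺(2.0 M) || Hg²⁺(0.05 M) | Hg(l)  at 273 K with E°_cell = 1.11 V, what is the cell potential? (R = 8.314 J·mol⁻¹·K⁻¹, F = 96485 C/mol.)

Balancing electrons gives n = 2; the reaction quotient is Q = [Ni²⁺]/[Hg²⁺] = 40.0.
E = E° − (RT/nF) ln Q = 1.11 − (8.314×273)/(2×96485) × (3.689) = 1.110 − 0.043 = 1.067 V.

1.07 V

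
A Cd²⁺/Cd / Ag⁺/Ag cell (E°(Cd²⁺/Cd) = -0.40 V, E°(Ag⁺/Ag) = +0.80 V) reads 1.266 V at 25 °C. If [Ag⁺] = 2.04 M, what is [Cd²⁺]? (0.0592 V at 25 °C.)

From the Nernst equation, log Q = n(E° − E)/0.0592 = 2(1.20 − 1.266)/0.0592 = -2.230, so Q = 0.00589.
With Q = [Cd²⁺]/[Ag⁺]^2 and the known concentrations, [Cd²⁺] in the numerator gives [Cd²⁺] = 0.025 M.

0.025 M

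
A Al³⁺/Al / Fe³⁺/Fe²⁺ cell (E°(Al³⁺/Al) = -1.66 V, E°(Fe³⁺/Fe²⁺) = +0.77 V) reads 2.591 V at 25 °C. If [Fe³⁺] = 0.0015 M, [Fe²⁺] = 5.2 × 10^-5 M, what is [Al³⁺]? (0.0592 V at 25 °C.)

From the Nernst equation, log Q = n(E° − E)/0.0592 = 3(2.43 − 2.591)/0.0592 = -8.159, so Q = 6.94 × 10^-9.
With Q = [Al³⁺]·[Fe²⁺]^3/[Fe³⁺]^3 and the known concentrations, [Al³⁺] in the numerator gives [Al³⁺] = 1.7 × 10^-4 M.

1.7 × 10^-4 M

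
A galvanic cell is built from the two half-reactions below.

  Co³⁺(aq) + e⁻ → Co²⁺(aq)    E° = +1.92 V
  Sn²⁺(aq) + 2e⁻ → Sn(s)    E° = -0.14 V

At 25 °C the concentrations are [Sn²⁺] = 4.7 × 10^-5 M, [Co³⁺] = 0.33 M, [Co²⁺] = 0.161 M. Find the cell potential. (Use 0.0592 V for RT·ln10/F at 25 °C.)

The Co³⁺/Co²⁺ couple has the higher reduction potential and acts as the cathode, so E°_cell = +1.92 − (-0.14) = 2.06 V.
Balancing electrons gives n = 2; the reaction quotient is Q = [Sn²⁺]·[Co²⁺]^2/[Co³⁺]^2 = 1.12 × 10^-5.
At 25 °C, E = E° − (0.0592/n) log Q = 2.06 − (0.0592/2)(-4.951) = 2.060 + 0.147 = 2.207 V.

2.21 V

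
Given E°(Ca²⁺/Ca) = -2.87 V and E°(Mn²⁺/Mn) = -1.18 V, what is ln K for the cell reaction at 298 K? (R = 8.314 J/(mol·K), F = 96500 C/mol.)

E°_cell = -1.18 − (-2.87) = 1.69 V, with n = 2 electrons transferred.
At equilibrium E = 0, so the Nernst equation gives ln K = nFE°/RT = (2)(96500)(1.69)/((8.314)(298)) = 131.65.

ln K = 131.6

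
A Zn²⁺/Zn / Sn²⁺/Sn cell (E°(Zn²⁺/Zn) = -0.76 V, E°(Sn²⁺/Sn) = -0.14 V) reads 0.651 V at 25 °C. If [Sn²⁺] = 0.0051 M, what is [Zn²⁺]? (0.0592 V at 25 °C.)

4.6 × 10^-4 M

From the Nernst equation, log Q = n(E° − E)/0.0592 = 2(0.62 − 0.651)/0.0592 = -1.047, so Q = 0.0897.
With Q = [Zn²⁺]/[Sn²⁺] and the known concentrations, [Zn²⁺] in the numerator gives [Zn²⁺] = 4.6 × 10^-4 M.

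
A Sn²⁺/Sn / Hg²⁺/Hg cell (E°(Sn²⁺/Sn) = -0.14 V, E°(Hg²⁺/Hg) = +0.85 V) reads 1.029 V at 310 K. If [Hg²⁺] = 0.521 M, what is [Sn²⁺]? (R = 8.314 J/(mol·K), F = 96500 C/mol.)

From the Nernst equation, ln Q = nF(E° − E)/RT = 2×96500×(0.99 − 1.029)/(8.314×310) = -2.920, so Q = 0.0539.
With Q = [Sn²⁺]/[Hg²⁺] and the known concentrations, [Sn²⁺] in the numerator gives [Sn²⁺] = 0.028 M.

0.028 M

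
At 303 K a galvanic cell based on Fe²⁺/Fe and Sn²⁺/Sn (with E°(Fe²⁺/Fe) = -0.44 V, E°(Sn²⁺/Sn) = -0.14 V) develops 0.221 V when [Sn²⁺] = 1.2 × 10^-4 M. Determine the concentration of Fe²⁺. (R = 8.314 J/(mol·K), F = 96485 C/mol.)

From the Nernst equation, ln Q = nF(E° − E)/RT = 2×96485×(0.30 − 0.221)/(8.314×303) = 6.052, so Q = 425.
With Q = [Fe²⁺]/[Sn²⁺] and the known concentrations, [Fe²⁺] in the numerator gives [Fe²⁺] = 0.051 M.

0.051 M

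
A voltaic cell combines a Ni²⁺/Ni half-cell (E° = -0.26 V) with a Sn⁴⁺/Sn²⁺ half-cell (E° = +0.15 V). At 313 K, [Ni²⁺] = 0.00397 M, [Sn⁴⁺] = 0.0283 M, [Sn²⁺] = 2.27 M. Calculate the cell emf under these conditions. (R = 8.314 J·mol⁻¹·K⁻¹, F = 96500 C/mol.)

0.425 V

The Sn⁴⁺/Sn²⁺ couple has the higher reduction potential and acts as the cathode, so E°_cell = +0.15 − (-0.26) = 0.41 V.
Balancing electrons gives n = 2; the reaction quotient is Q = [Ni²⁺]·[Sn²⁺]/[Sn⁴⁺] = 0.318.
E = E° − (RT/nF) ln Q = 0.41 − (8.314×313)/(2×96500) × (-1.144) = 0.410 + 0.015 = 0.425 V.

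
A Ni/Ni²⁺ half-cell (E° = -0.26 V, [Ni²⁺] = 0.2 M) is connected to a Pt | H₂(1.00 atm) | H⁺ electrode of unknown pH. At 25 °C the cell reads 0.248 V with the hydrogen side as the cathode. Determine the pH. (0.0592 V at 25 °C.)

pH = 0.55

E°_cell = 0.26 V and n = 2.
log Q = n(E° − E)/0.0592 = 2×(0.26 − 0.248)/0.0592 = 0.405.
With Q = [Ni²⁺]·P(H₂) / [H⁺]^2, solving for [H⁺] gives log[H⁺] = -0.552, so pH = 0.55.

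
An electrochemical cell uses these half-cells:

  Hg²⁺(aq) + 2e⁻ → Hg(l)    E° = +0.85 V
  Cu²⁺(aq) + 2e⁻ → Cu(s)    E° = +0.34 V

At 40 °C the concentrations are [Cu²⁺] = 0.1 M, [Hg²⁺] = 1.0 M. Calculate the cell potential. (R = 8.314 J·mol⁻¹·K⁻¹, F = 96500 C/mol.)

0.541 V

The Hg²⁺/Hg couple has the higher reduction potential and acts as the cathode, so E°_cell = +0.85 − (+0.34) = 0.51 V.
Balancing electrons gives n = 2; the reaction quotient is Q = [Cu²⁺]/[Hg²⁺] = 0.100.
E = E° − (RT/nF) ln Q = 0.51 − (8.314×313)/(2×96500) × (-2.303) = 0.510 + 0.031 = 0.541 V.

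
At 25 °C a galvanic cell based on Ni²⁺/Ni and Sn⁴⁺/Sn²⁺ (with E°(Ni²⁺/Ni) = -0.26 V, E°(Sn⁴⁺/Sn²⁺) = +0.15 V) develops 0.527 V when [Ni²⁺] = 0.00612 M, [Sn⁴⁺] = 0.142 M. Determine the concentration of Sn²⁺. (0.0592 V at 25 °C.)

0.0026 M

From the Nernst equation, log Q = n(E° − E)/0.0592 = 2(0.41 − 0.527)/0.0592 = -3.953, so Q = 1.12 × 10^-4.
With Q = [Ni²⁺]·[Sn²⁺]/[Sn⁴⁺] and the known concentrations, [Sn²⁺] in the numerator gives [Sn²⁺] = 0.0026 M.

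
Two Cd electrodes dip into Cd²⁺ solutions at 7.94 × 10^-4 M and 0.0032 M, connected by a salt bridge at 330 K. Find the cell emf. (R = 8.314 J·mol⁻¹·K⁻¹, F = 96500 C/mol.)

Both half-cells are Cd²⁺/Cd, so E°_cell = 0. The concentrated side is the cathode; the cell reaction moves Cd²⁺ from high to low concentration with n = 2.
Q = [Cd²⁺]_dilute/[Cd²⁺]_conc = 7.94 × 10^-4/0.0032 = 0.248.
E = 0 − (RT/nF) ln Q = −((8.314×330)/(2×96500))(-1.394) = 0.0198 V.

0.020 V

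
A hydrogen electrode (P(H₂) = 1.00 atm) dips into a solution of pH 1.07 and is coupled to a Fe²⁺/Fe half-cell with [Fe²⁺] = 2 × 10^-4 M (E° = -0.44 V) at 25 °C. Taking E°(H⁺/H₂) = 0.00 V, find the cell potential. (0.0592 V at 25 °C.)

The hydrogen couple is the cathode, so E°_cell = 0.44 V; n = 2.
[H⁺] = 10^(−1.07) = 0.085 M, and Q = [Fe²⁺]·P(H₂) / [H⁺]^2 = 0.0276.
E = E° − (0.0592/2) log Q = 0.44 − (0.0592/2)(-1.559) = 0.486 V.

0.49 V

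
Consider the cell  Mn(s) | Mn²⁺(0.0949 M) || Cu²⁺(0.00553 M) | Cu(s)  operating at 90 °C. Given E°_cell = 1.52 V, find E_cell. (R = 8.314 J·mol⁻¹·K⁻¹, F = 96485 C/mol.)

Balancing electrons gives n = 2; the reaction quotient is Q = [Mn²⁺]/[Cu²⁺] = 17.2.
E = E° − (RT/nF) ln Q = 1.52 − (8.314×363)/(2×96485) × (2.843) = 1.520 − 0.044 = 1.476 V.

1.48 V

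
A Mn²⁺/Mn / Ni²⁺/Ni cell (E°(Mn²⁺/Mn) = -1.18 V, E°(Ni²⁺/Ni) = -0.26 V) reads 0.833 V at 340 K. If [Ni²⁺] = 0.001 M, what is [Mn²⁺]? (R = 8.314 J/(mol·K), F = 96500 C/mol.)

From the Nernst equation, ln Q = nF(E° − E)/RT = 2×96500×(0.92 − 0.833)/(8.314×340) = 5.940, so Q = 380.
With Q = [Mn²⁺]/[Ni²⁺] and the known concentrations, [Mn²⁺] in the numerator gives [Mn²⁺] = 0.38 M.

0.38 M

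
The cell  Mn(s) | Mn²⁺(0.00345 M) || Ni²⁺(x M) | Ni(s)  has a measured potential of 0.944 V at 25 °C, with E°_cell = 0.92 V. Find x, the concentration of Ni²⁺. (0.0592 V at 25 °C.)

0.022 M

From the Nernst equation, log Q = n(E° − E)/0.0592 = 2(0.92 − 0.944)/0.0592 = -0.811, so Q = 0.155.
With Q = [Mn²⁺]/[Ni²⁺] and the known concentrations, [Ni²⁺] in the denominator gives [Ni²⁺] = 0.022 M.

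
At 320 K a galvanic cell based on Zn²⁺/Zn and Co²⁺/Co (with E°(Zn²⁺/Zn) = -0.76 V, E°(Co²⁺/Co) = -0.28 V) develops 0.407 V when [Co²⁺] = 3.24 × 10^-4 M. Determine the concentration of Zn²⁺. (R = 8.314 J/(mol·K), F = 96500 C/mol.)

From the Nernst equation, ln Q = nF(E° − E)/RT = 2×96500×(0.48 − 0.407)/(8.314×320) = 5.296, so Q = 199.
With Q = [Zn²⁺]/[Co²⁺] and the known concentrations, [Zn²⁺] in the numerator gives [Zn²⁺] = 0.065 M.

0.065 M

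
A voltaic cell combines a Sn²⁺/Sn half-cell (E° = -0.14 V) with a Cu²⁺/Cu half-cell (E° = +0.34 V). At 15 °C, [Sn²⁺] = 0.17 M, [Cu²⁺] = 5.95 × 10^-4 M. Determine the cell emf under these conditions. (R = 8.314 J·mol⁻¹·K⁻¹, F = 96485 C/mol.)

0.410 V

The Cu²⁺/Cu couple has the higher reduction potential and acts as the cathode, so E°_cell = +0.34 − (-0.14) = 0.48 V.
Balancing electrons gives n = 2; the reaction quotient is Q = [Sn²⁺]/[Cu²⁺] = 286.
E = E° − (RT/nF) ln Q = 0.48 − (8.314×288)/(2×96485) × (5.655) = 0.480 − 0.070 = 0.410 V.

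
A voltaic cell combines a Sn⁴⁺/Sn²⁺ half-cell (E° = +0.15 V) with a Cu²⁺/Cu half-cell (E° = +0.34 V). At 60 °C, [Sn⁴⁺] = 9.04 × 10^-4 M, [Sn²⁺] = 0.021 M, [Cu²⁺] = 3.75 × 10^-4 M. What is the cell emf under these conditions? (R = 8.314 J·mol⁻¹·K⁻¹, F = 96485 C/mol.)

0.122 V

The Cu²⁺/Cu couple has the higher reduction potential and acts as the cathode, so E°_cell = +0.34 − (+0.15) = 0.19 V.
Balancing electrons gives n = 2; the reaction quotient is Q = [Sn⁴⁺]/([Sn²⁺]·[Cu²⁺]) = 115.
E = E° − (RT/nF) ln Q = 0.19 − (8.314×333)/(2×96485) × (4.743) = 0.190 − 0.068 = 0.122 V.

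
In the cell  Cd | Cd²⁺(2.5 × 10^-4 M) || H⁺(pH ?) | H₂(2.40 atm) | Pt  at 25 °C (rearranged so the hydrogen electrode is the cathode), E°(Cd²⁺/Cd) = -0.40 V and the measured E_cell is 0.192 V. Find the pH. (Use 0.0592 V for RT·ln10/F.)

E°_cell = 0.40 V and n = 2.
log Q = n(E° − E)/0.0592 = 2×(0.40 − 0.192)/0.0592 = 7.027.
With Q = [Cd²⁺]·P(H₂) / [H⁺]^2, solving for [H⁺] gives log[H⁺] = -5.124, so pH = 5.12.

pH = 5.12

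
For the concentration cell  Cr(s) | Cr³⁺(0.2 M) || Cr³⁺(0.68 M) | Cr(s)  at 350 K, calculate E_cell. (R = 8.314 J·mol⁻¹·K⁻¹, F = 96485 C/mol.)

0.012 V

Both half-cells are Cr³⁺/Cr, so E°_cell = 0. The concentrated side is the cathode; the cell reaction moves Cr³⁺ from high to low concentration with n = 3.
Q = [Cr³⁺]_dilute/[Cr³⁺]_conc = 0.2/0.68 = 0.294.
E = 0 − (RT/nF) ln Q = −((8.314×350)/(3×96485))(-1.224) = 0.0123 V.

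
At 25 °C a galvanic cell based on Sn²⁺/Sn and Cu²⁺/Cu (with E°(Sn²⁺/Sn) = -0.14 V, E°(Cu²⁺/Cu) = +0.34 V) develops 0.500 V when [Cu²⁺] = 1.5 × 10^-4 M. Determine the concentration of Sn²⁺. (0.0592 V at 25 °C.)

From the Nernst equation, log Q = n(E° − E)/0.0592 = 2(0.48 − 0.500)/0.0592 = -0.676, so Q = 0.211.
With Q = [Sn²⁺]/[Cu²⁺] and the known concentrations, [Sn²⁺] in the numerator gives [Sn²⁺] = 3.2 × 10^-5 M.

3.2 × 10^-5 M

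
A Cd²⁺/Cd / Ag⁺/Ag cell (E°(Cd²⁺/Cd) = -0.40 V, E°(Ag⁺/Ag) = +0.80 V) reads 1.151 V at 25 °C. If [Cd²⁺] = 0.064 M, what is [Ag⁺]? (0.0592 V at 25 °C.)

0.038 M

From the Nernst equation, log Q = n(E° − E)/0.0592 = 2(1.20 − 1.151)/0.0592 = 1.655, so Q = 45.2.
With Q = [Cd²⁺]/[Ag⁺]^2 and the known concentrations, [Ag⁺]^2 in the denominator gives [Ag⁺] = 0.038 M.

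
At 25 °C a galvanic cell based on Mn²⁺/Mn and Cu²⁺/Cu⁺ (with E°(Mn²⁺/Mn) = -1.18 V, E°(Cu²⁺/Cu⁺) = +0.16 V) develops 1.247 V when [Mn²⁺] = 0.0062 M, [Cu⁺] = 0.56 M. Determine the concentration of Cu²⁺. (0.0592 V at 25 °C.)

From the Nernst equation, log Q = n(E° − E)/0.0592 = 2(1.34 − 1.247)/0.0592 = 3.142, so Q = 1390.
With Q = [Mn²⁺]·[Cu⁺]^2/[Cu²⁺]^2 and the known concentrations, [Cu²⁺]^2 in the denominator gives [Cu²⁺] = 0.0012 M.

0.0012 M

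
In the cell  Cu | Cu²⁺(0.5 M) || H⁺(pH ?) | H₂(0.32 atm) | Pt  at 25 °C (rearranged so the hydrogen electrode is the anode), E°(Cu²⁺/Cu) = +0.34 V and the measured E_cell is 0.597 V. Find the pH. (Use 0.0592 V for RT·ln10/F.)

pH = 4.74

E°_cell = 0.34 V and n = 2.
log Q = n(E° − E)/0.0592 = 2×(0.34 − 0.597)/0.0592 = -8.682.
With Q = [H⁺]^2 / ([Cu²⁺]·P(H₂)), solving for [H⁺] gives log[H⁺] = -4.739, so pH = 4.74.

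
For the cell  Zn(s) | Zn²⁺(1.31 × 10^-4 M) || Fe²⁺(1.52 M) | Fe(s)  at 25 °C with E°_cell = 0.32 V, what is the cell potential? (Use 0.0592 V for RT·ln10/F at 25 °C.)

Balancing electrons gives n = 2; the reaction quotient is Q = [Zn²⁺]/[Fe²⁺] = 8.62 × 10^-5.
At 25 °C, E = E° − (0.0592/n) log Q = 0.32 − (0.0592/2)(-4.065) = 0.320 + 0.120 = 0.440 V.

0.440 V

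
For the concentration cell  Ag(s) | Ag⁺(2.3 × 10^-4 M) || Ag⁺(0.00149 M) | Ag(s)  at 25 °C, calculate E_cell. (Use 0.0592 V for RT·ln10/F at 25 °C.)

Both half-cells are Ag⁺/Ag, so E°_cell = 0. The concentrated side is the cathode; the cell reaction moves Ag⁺ from high to low concentration with n = 1.
Q = [Ag⁺]_dilute/[Ag⁺]_conc = 2.3 × 10^-4/0.00149 = 0.154.
E = 0 − (0.0592/1) log Q = −(0.0592/1)(-0.811) = 0.0480 V.

0.048 V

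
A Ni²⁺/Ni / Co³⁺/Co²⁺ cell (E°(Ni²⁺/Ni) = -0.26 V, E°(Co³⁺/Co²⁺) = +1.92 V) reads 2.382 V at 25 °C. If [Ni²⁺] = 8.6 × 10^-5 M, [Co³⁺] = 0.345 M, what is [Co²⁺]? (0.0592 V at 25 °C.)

0.014 M

From the Nernst equation, log Q = n(E° − E)/0.0592 = 2(2.18 − 2.382)/0.0592 = -6.824, so Q = 1.5 × 10^-7.
With Q = [Ni²⁺]·[Co²⁺]^2/[Co³⁺]^2 and the known concentrations, [Co²⁺]^2 in the numerator gives [Co²⁺] = 0.014 M.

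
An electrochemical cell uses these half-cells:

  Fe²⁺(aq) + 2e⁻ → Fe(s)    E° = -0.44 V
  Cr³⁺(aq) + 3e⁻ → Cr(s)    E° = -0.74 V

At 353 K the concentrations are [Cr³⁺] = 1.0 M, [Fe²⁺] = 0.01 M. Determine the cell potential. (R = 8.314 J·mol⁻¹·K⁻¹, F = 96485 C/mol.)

The Fe²⁺/Fe couple has the higher reduction potential and acts as the cathode, so E°_cell = -0.44 − (-0.74) = 0.30 V.
Balancing electrons gives n = 6; the reaction quotient is Q = [Cr³⁺]^2/[Fe²⁺]^3 = 1 × 10^6.
E = E° − (RT/nF) ln Q = 0.30 − (8.314×353)/(6×96485) × (13.816) = 0.300 − 0.070 = 0.230 V.

0.230 V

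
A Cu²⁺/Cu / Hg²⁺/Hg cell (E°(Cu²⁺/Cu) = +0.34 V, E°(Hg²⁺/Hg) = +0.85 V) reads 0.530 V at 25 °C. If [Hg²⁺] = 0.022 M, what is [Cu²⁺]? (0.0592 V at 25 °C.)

From the Nernst equation, log Q = n(E° − E)/0.0592 = 2(0.51 − 0.530)/0.0592 = -0.676, so Q = 0.211.
With Q = [Cu²⁺]/[Hg²⁺] and the known concentrations, [Cu²⁺] in the numerator gives [Cu²⁺] = 0.0046 M.

0.0046 M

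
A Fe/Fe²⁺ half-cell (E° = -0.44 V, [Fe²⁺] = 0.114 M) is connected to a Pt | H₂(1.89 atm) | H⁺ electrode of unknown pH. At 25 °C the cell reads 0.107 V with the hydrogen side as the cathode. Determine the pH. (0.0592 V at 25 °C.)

pH = 5.96

E°_cell = 0.44 V and n = 2.
log Q = n(E° − E)/0.0592 = 2×(0.44 − 0.107)/0.0592 = 11.250.
With Q = [Fe²⁺]·P(H₂) / [H⁺]^2, solving for [H⁺] gives log[H⁺] = -5.958, so pH = 5.96.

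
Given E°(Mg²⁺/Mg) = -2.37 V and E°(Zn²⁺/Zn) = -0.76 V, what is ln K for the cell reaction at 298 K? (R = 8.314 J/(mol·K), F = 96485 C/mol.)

ln K = 125.4

E°_cell = -0.76 − (-2.37) = 1.61 V, with n = 2 electrons transferred.
At equilibrium E = 0, so the Nernst equation gives ln K = nFE°/RT = (2)(96485)(1.61)/((8.314)(298)) = 125.40.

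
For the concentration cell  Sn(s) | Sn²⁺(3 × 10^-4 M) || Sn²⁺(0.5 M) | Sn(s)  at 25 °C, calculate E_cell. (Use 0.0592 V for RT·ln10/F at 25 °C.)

0.095 V

Both half-cells are Sn²⁺/Sn, so E°_cell = 0. The concentrated side is the cathode; the cell reaction moves Sn²⁺ from high to low concentration with n = 2.
Q = [Sn²⁺]_dilute/[Sn²⁺]_conc = 3 × 10^-4/0.5 = 6 × 10^-4.
E = 0 − (0.0592/2) log Q = −(0.0592/2)(-3.222) = 0.0954 V.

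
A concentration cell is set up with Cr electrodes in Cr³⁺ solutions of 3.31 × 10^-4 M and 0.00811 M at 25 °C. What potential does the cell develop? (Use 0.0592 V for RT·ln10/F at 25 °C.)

0.027 V

Both half-cells are Cr³⁺/Cr, so E°_cell = 0. The concentrated side is the cathode; the cell reaction moves Cr³⁺ from high to low concentration with n = 3.
Q = [Cr³⁺]_dilute/[Cr³⁺]_conc = 3.31 × 10^-4/0.00811 = 0.0408.
E = 0 − (0.0592/3) log Q = −(0.0592/3)(-1.389) = 0.0274 V.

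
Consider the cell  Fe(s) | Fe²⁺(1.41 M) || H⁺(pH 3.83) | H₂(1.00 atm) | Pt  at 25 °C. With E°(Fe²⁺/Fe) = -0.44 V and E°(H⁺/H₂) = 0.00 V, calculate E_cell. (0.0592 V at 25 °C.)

The hydrogen couple is the cathode, so E°_cell = 0.44 V; n = 2.
[H⁺] = 10^(−3.83) = 1.5 × 10^-4 M, and Q = [Fe²⁺]·P(H₂) / [H⁺]^2 = 6.44 × 10^7.
E = E° − (0.0592/2) log Q = 0.44 − (0.0592/2)(7.809) = 0.209 V.

0.21 V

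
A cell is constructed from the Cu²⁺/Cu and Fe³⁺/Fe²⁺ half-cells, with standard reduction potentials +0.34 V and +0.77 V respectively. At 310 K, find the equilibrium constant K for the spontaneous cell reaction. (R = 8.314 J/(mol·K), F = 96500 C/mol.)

E°_cell = +0.77 − (+0.34) = 0.43 V, with n = 2 electrons transferred.
At equilibrium E = 0, so the Nernst equation gives ln K = nFE°/RT = (2)(96500)(0.43)/((8.314)(310)) = 32.20.
K = e^32.20 = 9.6 × 10^13.

9.6 × 10^13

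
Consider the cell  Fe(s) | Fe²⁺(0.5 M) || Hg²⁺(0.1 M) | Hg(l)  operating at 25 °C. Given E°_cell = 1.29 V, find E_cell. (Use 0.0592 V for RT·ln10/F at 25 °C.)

Balancing electrons gives n = 2; the reaction quotient is Q = [Fe²⁺]/[Hg²⁺] = 5.00.
At 25 °C, E = E° − (0.0592/n) log Q = 1.29 − (0.0592/2)(0.699) = 1.290 − 0.021 = 1.269 V.

1.27 V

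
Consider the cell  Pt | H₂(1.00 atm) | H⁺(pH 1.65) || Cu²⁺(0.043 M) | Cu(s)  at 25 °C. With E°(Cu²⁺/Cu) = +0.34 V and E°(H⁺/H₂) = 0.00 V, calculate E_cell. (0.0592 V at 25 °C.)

0.40 V

The Cu²⁺/Cu couple is the cathode, so E°_cell = 0.34 V; n = 2.
[H⁺] = 10^(−1.65) = 0.022 M, and Q = [H⁺]^2 / ([Cu²⁺]·P(H₂)) = 0.0117.
E = E° − (0.0592/2) log Q = 0.34 − (0.0592/2)(-1.933) = 0.397 V.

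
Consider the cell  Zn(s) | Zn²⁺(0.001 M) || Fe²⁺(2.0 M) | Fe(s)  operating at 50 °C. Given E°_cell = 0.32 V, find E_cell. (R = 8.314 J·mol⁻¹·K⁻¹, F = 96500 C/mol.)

0.426 V

Balancing electrons gives n = 2; the reaction quotient is Q = [Zn²⁺]/[Fe²⁺] = 5 × 10^-4.
E = E° − (RT/nF) ln Q = 0.32 − (8.314×323)/(2×96500) × (-7.601) = 0.320 + 0.106 = 0.426 V.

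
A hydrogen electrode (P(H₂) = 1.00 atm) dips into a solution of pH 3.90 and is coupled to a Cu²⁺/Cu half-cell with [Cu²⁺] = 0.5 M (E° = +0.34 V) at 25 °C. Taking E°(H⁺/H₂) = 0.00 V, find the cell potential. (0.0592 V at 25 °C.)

The Cu²⁺/Cu couple is the cathode, so E°_cell = 0.34 V; n = 2.
[H⁺] = 10^(−3.90) = 1.3 × 10^-4 M, and Q = [H⁺]^2 / ([Cu²⁺]·P(H₂)) = 3.17 × 10^-8.
E = E° − (0.0592/2) log Q = 0.34 − (0.0592/2)(-7.499) = 0.562 V.

0.56 V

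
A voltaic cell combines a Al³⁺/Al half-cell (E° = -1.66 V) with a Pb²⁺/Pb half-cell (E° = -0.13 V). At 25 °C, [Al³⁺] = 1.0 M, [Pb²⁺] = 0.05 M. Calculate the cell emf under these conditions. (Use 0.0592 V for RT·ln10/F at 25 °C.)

The Pb²⁺/Pb couple has the higher reduction potential and acts as the cathode, so E°_cell = -0.13 − (-1.66) = 1.53 V.
Balancing electrons gives n = 6; the reaction quotient is Q = [Al³⁺]^2/[Pb²⁺]^3 = 8000.
At 25 °C, E = E° − (0.0592/n) log Q = 1.53 − (0.0592/6)(3.903) = 1.530 − 0.039 = 1.491 V.

1.49 V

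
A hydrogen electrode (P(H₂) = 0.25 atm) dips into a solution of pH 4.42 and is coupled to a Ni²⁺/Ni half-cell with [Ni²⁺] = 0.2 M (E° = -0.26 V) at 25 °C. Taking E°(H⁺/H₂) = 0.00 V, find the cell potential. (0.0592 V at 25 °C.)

The hydrogen couple is the cathode, so E°_cell = 0.26 V; n = 2.
[H⁺] = 10^(−4.42) = 3.8 × 10^-5 M, and Q = [Ni²⁺]·P(H₂) / [H⁺]^2 = 3.46 × 10^7.
E = E° − (0.0592/2) log Q = 0.26 − (0.0592/2)(7.539) = 0.037 V.

0.037 V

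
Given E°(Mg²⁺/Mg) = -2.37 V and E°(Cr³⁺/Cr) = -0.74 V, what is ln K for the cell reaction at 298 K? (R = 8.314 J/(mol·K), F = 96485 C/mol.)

ln K = 380.9

E°_cell = -0.74 − (-2.37) = 1.63 V, with n = 6 electrons transferred.
At equilibrium E = 0, so the Nernst equation gives ln K = nFE°/RT = (6)(96485)(1.63)/((8.314)(298)) = 380.87.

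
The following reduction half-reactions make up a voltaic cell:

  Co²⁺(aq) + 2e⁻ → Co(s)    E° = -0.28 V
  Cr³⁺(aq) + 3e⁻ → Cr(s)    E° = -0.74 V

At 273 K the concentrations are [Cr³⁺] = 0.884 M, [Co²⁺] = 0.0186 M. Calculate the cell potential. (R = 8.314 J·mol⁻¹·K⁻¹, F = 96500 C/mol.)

The Co²⁺/Co couple has the higher reduction potential and acts as the cathode, so E°_cell = -0.28 − (-0.74) = 0.46 V.
Balancing electrons gives n = 6; the reaction quotient is Q = [Cr³⁺]^2/[Co²⁺]^3 = 1.21 × 10^5.
E = E° − (RT/nF) ln Q = 0.46 − (8.314×273)/(6×96500) × (11.707) = 0.460 − 0.046 = 0.414 V.

0.414 V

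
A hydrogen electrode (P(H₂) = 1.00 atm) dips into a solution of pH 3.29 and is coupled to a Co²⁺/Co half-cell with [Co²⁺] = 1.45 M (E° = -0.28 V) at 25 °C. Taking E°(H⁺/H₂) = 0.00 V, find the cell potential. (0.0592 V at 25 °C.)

0.080 V

The hydrogen couple is the cathode, so E°_cell = 0.28 V; n = 2.
[H⁺] = 10^(−3.29) = 5.1 × 10^-4 M, and Q = [Co²⁺]·P(H₂) / [H⁺]^2 = 5.51 × 10^6.
E = E° − (0.0592/2) log Q = 0.28 − (0.0592/2)(6.741) = 0.080 V.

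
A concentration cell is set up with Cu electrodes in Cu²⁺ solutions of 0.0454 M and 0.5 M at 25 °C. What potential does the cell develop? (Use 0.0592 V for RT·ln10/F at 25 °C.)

0.031 V

Both half-cells are Cu²⁺/Cu, so E°_cell = 0. The concentrated side is the cathode; the cell reaction moves Cu²⁺ from high to low concentration with n = 2.
Q = [Cu²⁺]_dilute/[Cu²⁺]_conc = 0.0454/0.5 = 0.0908.
E = 0 − (0.0592/2) log Q = −(0.0592/2)(-1.042) = 0.0308 V.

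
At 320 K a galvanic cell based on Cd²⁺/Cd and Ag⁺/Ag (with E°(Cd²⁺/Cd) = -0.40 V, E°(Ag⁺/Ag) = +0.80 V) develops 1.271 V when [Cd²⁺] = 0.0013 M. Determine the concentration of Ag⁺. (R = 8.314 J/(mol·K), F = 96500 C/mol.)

0.47 M

From the Nernst equation, ln Q = nF(E° − E)/RT = 2×96500×(1.20 − 1.271)/(8.314×320) = -5.151, so Q = 0.00580.
With Q = [Cd²⁺]/[Ag⁺]^2 and the known concentrations, [Ag⁺]^2 in the denominator gives [Ag⁺] = 0.47 M.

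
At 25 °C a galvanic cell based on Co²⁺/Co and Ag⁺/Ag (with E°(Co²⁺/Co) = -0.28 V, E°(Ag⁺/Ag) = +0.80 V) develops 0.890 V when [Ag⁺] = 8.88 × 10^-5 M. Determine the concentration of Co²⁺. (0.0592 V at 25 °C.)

From the Nernst equation, log Q = n(E° − E)/0.0592 = 2(1.08 − 0.890)/0.0592 = 6.419, so Q = 2.62 × 10^6.
With Q = [Co²⁺]/[Ag⁺]^2 and the known concentrations, [Co²⁺] in the numerator gives [Co²⁺] = 0.021 M.

0.021 M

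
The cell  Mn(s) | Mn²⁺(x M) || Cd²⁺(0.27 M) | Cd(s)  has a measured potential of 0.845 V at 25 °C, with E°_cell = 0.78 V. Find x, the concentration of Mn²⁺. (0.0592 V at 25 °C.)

0.0017 M

From the Nernst equation, log Q = n(E° − E)/0.0592 = 2(0.78 − 0.845)/0.0592 = -2.196, so Q = 0.00637.
With Q = [Mn²⁺]/[Cd²⁺] and the known concentrations, [Mn²⁺] in the numerator gives [Mn²⁺] = 0.0017 M.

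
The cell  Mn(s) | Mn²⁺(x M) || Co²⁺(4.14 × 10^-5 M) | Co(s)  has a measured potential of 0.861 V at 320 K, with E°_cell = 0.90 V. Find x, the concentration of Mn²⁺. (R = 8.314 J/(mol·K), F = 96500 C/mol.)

From the Nernst equation, ln Q = nF(E° − E)/RT = 2×96500×(0.90 − 0.861)/(8.314×320) = 2.829, so Q = 16.9.
With Q = [Mn²⁺]/[Co²⁺] and the known concentrations, [Mn²⁺] in the numerator gives [Mn²⁺] = 7 × 10^-4 M.

7 × 10^-4 M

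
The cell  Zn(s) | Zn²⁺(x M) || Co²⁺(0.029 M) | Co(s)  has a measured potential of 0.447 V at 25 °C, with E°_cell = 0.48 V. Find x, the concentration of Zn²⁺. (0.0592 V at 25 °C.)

0.38 M

From the Nernst equation, log Q = n(E° − E)/0.0592 = 2(0.48 − 0.447)/0.0592 = 1.115, so Q = 13.0.
With Q = [Zn²⁺]/[Co²⁺] and the known concentrations, [Zn²⁺] in the numerator gives [Zn²⁺] = 0.38 M.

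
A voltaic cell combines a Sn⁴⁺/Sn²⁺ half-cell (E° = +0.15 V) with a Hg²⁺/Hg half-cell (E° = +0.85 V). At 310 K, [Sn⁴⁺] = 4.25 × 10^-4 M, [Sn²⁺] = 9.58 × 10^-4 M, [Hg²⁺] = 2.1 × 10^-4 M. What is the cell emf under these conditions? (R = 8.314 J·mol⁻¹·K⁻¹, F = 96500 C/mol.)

0.598 V

The Hg²⁺/Hg couple has the higher reduction potential and acts as the cathode, so E°_cell = +0.85 − (+0.15) = 0.70 V.
Balancing electrons gives n = 2; the reaction quotient is Q = [Sn⁴⁺]/([Sn²⁺]·[Hg²⁺]) = 2110.
E = E° − (RT/nF) ln Q = 0.70 − (8.314×310)/(2×96500) × (7.656) = 0.700 − 0.102 = 0.598 V.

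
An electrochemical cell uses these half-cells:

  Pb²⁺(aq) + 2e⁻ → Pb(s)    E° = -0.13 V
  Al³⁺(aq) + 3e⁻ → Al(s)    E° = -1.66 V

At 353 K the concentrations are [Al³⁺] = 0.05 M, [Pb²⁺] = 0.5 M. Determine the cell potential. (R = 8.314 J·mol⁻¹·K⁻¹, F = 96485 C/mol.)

1.55 V

The Pb²⁺/Pb couple has the higher reduction potential and acts as the cathode, so E°_cell = -0.13 − (-1.66) = 1.53 V.
Balancing electrons gives n = 6; the reaction quotient is Q = [Al³⁺]^2/[Pb²⁺]^3 = 0.0200.
E = E° − (RT/nF) ln Q = 1.53 − (8.314×353)/(6×96485) × (-3.912) = 1.530 + 0.020 = 1.550 V.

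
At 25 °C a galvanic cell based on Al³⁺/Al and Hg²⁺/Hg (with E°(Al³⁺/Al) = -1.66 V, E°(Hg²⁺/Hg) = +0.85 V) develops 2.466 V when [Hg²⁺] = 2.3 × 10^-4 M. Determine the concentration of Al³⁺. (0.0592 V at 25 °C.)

From the Nernst equation, log Q = n(E° − E)/0.0592 = 6(2.51 − 2.466)/0.0592 = 4.459, so Q = 2.88 × 10^4.
With Q = [Al³⁺]^2/[Hg²⁺]^3 and the known concentrations, [Al³⁺]^2 in the numerator gives [Al³⁺] = 5.9 × 10^-4 M.

5.9 × 10^-4 M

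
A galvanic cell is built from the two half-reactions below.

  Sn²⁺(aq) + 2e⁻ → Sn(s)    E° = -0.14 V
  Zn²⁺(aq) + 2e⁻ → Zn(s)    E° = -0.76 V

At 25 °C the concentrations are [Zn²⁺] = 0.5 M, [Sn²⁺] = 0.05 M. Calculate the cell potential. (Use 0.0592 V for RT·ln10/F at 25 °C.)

0.590 V

The Sn²⁺/Sn couple has the higher reduction potential and acts as the cathode, so E°_cell = -0.14 − (-0.76) = 0.62 V.
Balancing electrons gives n = 2; the reaction quotient is Q = [Zn²⁺]/[Sn²⁺] = 10.0.
At 25 °C, E = E° − (0.0592/n) log Q = 0.62 − (0.0592/2)(1.000) = 0.620 − 0.030 = 0.590 V.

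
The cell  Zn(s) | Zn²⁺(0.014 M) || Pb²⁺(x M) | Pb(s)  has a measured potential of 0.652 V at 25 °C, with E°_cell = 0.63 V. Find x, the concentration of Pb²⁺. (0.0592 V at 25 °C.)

0.078 M

From the Nernst equation, log Q = n(E° − E)/0.0592 = 2(0.63 − 0.652)/0.0592 = -0.743, so Q = 0.181.
With Q = [Zn²⁺]/[Pb²⁺] and the known concentrations, [Pb²⁺] in the denominator gives [Pb²⁺] = 0.078 M.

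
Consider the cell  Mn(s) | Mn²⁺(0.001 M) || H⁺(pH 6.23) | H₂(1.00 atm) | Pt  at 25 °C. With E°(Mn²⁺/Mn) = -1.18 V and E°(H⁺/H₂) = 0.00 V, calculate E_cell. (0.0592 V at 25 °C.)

The hydrogen couple is the cathode, so E°_cell = 1.18 V; n = 2.
[H⁺] = 10^(−6.23) = 5.9 × 10^-7 M, and Q = [Mn²⁺]·P(H₂) / [H⁺]^2 = 2.88 × 10^9.
E = E° − (0.0592/2) log Q = 1.18 − (0.0592/2)(9.460) = 0.900 V.

0.90 V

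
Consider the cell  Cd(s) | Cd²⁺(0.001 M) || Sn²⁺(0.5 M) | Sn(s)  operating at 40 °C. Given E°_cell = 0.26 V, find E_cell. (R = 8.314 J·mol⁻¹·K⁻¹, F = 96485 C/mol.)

0.344 V

Balancing electrons gives n = 2; the reaction quotient is Q = [Cd²⁺]/[Sn²⁺] = 0.00200.
E = E° − (RT/nF) ln Q = 0.26 − (8.314×313)/(2×96485) × (-6.215) = 0.260 + 0.084 = 0.344 V.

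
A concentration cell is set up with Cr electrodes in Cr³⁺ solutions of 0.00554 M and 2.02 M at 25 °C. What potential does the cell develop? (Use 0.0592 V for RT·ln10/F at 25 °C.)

0.051 V

Both half-cells are Cr³⁺/Cr, so E°_cell = 0. The concentrated side is the cathode; the cell reaction moves Cr³⁺ from high to low concentration with n = 3.
Q = [Cr³⁺]_dilute/[Cr³⁺]_conc = 0.00554/2.02 = 0.00274.
E = 0 − (0.0592/3) log Q = −(0.0592/3)(-2.562) = 0.0506 V.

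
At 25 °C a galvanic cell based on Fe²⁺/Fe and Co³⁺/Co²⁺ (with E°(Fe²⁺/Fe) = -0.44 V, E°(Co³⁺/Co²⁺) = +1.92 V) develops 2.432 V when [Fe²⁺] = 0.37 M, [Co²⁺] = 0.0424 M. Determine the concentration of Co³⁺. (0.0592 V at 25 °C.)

From the Nernst equation, log Q = n(E° − E)/0.0592 = 2(2.36 − 2.432)/0.0592 = -2.432, so Q = 0.00369.
With Q = [Fe²⁺]·[Co²⁺]^2/[Co³⁺]^2 and the known concentrations, [Co³⁺]^2 in the denominator gives [Co³⁺] = 0.42 M.

0.42 M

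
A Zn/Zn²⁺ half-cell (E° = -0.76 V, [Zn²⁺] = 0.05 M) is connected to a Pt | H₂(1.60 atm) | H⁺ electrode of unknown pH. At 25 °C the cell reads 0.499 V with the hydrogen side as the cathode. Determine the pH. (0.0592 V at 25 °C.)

pH = 4.96

E°_cell = 0.76 V and n = 2.
log Q = n(E° − E)/0.0592 = 2×(0.76 − 0.499)/0.0592 = 8.818.
With Q = [Zn²⁺]·P(H₂) / [H⁺]^2, solving for [H⁺] gives log[H⁺] = -4.957, so pH = 4.96.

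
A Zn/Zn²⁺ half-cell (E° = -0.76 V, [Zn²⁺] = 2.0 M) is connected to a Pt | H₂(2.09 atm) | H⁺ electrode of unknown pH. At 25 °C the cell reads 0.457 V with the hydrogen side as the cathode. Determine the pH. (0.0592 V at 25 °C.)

E°_cell = 0.76 V and n = 2.
log Q = n(E° − E)/0.0592 = 2×(0.76 − 0.457)/0.0592 = 10.236.
With Q = [Zn²⁺]·P(H₂) / [H⁺]^2, solving for [H⁺] gives log[H⁺] = -4.808, so pH = 4.81.

pH = 4.81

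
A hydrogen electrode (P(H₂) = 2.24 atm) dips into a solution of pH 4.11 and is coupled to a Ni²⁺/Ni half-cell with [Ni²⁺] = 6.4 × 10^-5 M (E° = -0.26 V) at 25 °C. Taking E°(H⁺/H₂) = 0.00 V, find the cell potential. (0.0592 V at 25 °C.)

0.13 V

The hydrogen couple is the cathode, so E°_cell = 0.26 V; n = 2.
[H⁺] = 10^(−4.11) = 7.8 × 10^-5 M, and Q = [Ni²⁺]·P(H₂) / [H⁺]^2 = 2.38 × 10^4.
E = E° − (0.0592/2) log Q = 0.26 − (0.0592/2)(4.376) = 0.130 V.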